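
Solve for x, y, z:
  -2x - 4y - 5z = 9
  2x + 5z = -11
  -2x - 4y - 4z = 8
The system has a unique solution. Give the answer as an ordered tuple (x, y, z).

Form the augmented matrix and row-reduce:
  [ -2  -4  -5  |    9 ]
  [  2   0   5  |  -11 ]
  [ -2  -4  -4  |    8 ]
r1 → -1/2·r1
  [  1   2  5/2  |  -9/2 ]
  [  2   0    5  |   -11 ]
  [ -2  -4   -4  |     8 ]
r2 → r2 − 2·r1
  [  1   2  5/2  |  -9/2 ]
  [  0  -4    0  |    -2 ]
  [ -2  -4   -4  |     8 ]
r3 → r3 + 2·r1
  [ 1   2  5/2  |  -9/2 ]
  [ 0  -4    0  |    -2 ]
  [ 0   0    1  |    -1 ]
r2 → -1/4·r2
  [ 1  2  5/2  |  -9/2 ]
  [ 0  1    0  |   1/2 ]
  [ 0  0    1  |    -1 ]
r1 → r1 − 5/2·r3
  [ 1  2  0  |   -2 ]
  [ 0  1  0  |  1/2 ]
  [ 0  0  1  |   -1 ]
r1 → r1 − 2·r2
  [ 1  0  0  |   -3 ]
  [ 0  1  0  |  1/2 ]
  [ 0  0  1  |   -1 ]
Reading off the last column: x = -3, y = 1/2, z = -1.

(-3, 1/2, -1)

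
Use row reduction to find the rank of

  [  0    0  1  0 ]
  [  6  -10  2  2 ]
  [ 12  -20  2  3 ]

rank = 3

r1 <-> r2
  [  6  -10  2  2 ]
  [  0    0  1  0 ]
  [ 12  -20  2  3 ]
r1 -> 1/6·r1
  [  1  -5/3  1/3  1/3 ]
  [  0     0    1    0 ]
  [ 12   -20    2    3 ]
r3 -> r3 − 12·r1
  [ 1  -5/3  1/3  1/3 ]
  [ 0     0    1    0 ]
  [ 0     0   -2   -1 ]
r3 -> r3 + 2·r2
  [ 1  -5/3  1/3  1/3 ]
  [ 0     0    1    0 ]
  [ 0     0    0   -1 ]
r3 -> -1·r3
  [ 1  -5/3  1/3  1/3 ]
  [ 0     0    1    0 ]
  [ 0     0    0    1 ]
r1 -> r1 − 1/3·r3
  [ 1  -5/3  1/3  0 ]
  [ 0     0    1  0 ]
  [ 0     0    0  1 ]
r1 -> r1 − 1/3·r2
  [ 1  -5/3  0  0 ]
  [ 0     0  1  0 ]
  [ 0     0  0  1 ]
The reduced form has 3 nonzero rows.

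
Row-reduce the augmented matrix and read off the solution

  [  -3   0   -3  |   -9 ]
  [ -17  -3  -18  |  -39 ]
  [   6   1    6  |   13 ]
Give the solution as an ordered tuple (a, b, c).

(0, -5, 3)

Multiply R1 by -1/3.
  [   1   0    1  |    3 ]
  [ -17  -3  -18  |  -39 ]
  [   6   1    6  |   13 ]
Add 17 times R1 to R2.
  [ 1   0   1  |   3 ]
  [ 0  -3  -1  |  12 ]
  [ 6   1   6  |  13 ]
Subtract 6 times R1 from R3.
  [ 1   0   1  |   3 ]
  [ 0  -3  -1  |  12 ]
  [ 0   1   0  |  -5 ]
Multiply R2 by -1/3.
  [ 1  0    1  |   3 ]
  [ 0  1  1/3  |  -4 ]
  [ 0  1    0  |  -5 ]
Subtract R2 from R3.
  [ 1  0     1  |   3 ]
  [ 0  1   1/3  |  -4 ]
  [ 0  0  -1/3  |  -1 ]
Multiply R3 by -3.
  [ 1  0    1  |   3 ]
  [ 0  1  1/3  |  -4 ]
  [ 0  0    1  |   3 ]
Subtract 1/3 times R3 from R2.
  [ 1  0  1  |   3 ]
  [ 0  1  0  |  -5 ]
  [ 0  0  1  |   3 ]
Subtract R3 from R1.
  [ 1  0  0  |   0 ]
  [ 0  1  0  |  -5 ]
  [ 0  0  1  |   3 ]
Reading off the last column: a = 0, b = -5, c = 3.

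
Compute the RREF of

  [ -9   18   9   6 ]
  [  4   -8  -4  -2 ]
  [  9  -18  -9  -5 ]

ρ1 ← -1/9·ρ1
ρ2 ← ρ2 − 4·ρ1
ρ3 ← ρ3 − 9·ρ1
ρ2 ← 3/2·ρ2
ρ3 ← ρ3 − ρ2
ρ1 ← ρ1 + 2/3·ρ2

[[1, -2, -1, 0], [0, 0, 0, 1], [0, 0, 0, 0]]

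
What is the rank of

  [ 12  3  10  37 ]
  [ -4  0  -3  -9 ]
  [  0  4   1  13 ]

r1 := 1/12·r1
  [  1  1/4  5/6  37/12 ]
  [ -4    0   -3     -9 ]
  [  0    4    1     13 ]
r2 := r2 + 4·r1
  [ 1  1/4  5/6  37/12 ]
  [ 0    1  1/3   10/3 ]
  [ 0    4    1     13 ]
r3 := r3 − 4·r2
  [ 1  1/4   5/6  37/12 ]
  [ 0    1   1/3   10/3 ]
  [ 0    0  -1/3   -1/3 ]
r3 := -3·r3
  [ 1  1/4  5/6  37/12 ]
  [ 0    1  1/3   10/3 ]
  [ 0    0    1      1 ]
r2 := r2 − 1/3·r3
  [ 1  1/4  5/6  37/12 ]
  [ 0    1    0      3 ]
  [ 0    0    1      1 ]
r1 := r1 − 5/6·r3
  [ 1  1/4  0  9/4 ]
  [ 0    1  0    3 ]
  [ 0    0  1    1 ]
r1 := r1 − 1/4·r2
  [ 1  0  0  3/2 ]
  [ 0  1  0    3 ]
  [ 0  0  1    1 ]
The reduced form has 3 nonzero rows.

rank = 3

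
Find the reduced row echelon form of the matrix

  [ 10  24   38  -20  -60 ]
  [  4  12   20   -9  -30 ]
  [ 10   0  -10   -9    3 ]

[[1, 0, -1, 0, 3], [0, 1, 2, 0, -5/4], [0, 0, 0, 1, 3]]

Multiply R1 by 1/10.
  [  1  12/5  19/5  -2   -6 ]
  [  4    12    20  -9  -30 ]
  [ 10     0   -10  -9    3 ]
Subtract 4 times R1 from R2.
  [  1  12/5  19/5  -2  -6 ]
  [  0  12/5  24/5  -1  -6 ]
  [ 10     0   -10  -9   3 ]
Subtract 10 times R1 from R3.
  [ 1  12/5  19/5  -2  -6 ]
  [ 0  12/5  24/5  -1  -6 ]
  [ 0   -24   -48  11  63 ]
Multiply R2 by 5/12.
  [ 1  12/5  19/5     -2    -6 ]
  [ 0     1     2  -5/12  -5/2 ]
  [ 0   -24   -48     11    63 ]
Add 24 times R2 to R3.
  [ 1  12/5  19/5     -2    -6 ]
  [ 0     1     2  -5/12  -5/2 ]
  [ 0     0     0      1     3 ]
Add 5/12 times R3 to R2.
  [ 1  12/5  19/5  -2    -6 ]
  [ 0     1     2   0  -5/4 ]
  [ 0     0     0   1     3 ]
Add 2 times R3 to R1.
  [ 1  12/5  19/5  0     0 ]
  [ 0     1     2  0  -5/4 ]
  [ 0     0     0  1     3 ]
Subtract 12/5 times R2 from R1.
  [ 1  0  -1  0     3 ]
  [ 0  1   2  0  -5/4 ]
  [ 0  0   0  1     3 ]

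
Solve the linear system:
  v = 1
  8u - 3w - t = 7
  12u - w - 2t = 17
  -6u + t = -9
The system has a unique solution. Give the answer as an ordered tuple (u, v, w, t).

(1/2, 1, 1, -6)

Form the augmented matrix and row-reduce:
  [  0  1   0   0  |   1 ]
  [  8  0  -3  -1  |   7 ]
  [ 12  0  -1  -2  |  17 ]
  [ -6  0   0   1  |  -9 ]
R1 <=> R2
  [  8  0  -3  -1  |   7 ]
  [  0  1   0   0  |   1 ]
  [ 12  0  -1  -2  |  17 ]
  [ -6  0   0   1  |  -9 ]
R1 → 1/8·R1
  [  1  0  -3/8  -1/8  |  7/8 ]
  [  0  1     0     0  |    1 ]
  [ 12  0    -1    -2  |   17 ]
  [ -6  0     0     1  |   -9 ]
R3 → R3 − 12·R1
  [  1  0  -3/8  -1/8  |   7/8 ]
  [  0  1     0     0  |     1 ]
  [  0  0   7/2  -1/2  |  13/2 ]
  [ -6  0     0     1  |    -9 ]
R4 → R4 + 6·R1
  [ 1  0  -3/8  -1/8  |    7/8 ]
  [ 0  1     0     0  |      1 ]
  [ 0  0   7/2  -1/2  |   13/2 ]
  [ 0  0  -9/4   1/4  |  -15/4 ]
R3 → 2/7·R3
  [ 1  0  -3/8  -1/8  |    7/8 ]
  [ 0  1     0     0  |      1 ]
  [ 0  0     1  -1/7  |   13/7 ]
  [ 0  0  -9/4   1/4  |  -15/4 ]
R4 → R4 + 9/4·R3
  [ 1  0  -3/8   -1/8  |   7/8 ]
  [ 0  1     0      0  |     1 ]
  [ 0  0     1   -1/7  |  13/7 ]
  [ 0  0     0  -1/14  |   3/7 ]
R4 → -14·R4
  [ 1  0  -3/8  -1/8  |   7/8 ]
  [ 0  1     0     0  |     1 ]
  [ 0  0     1  -1/7  |  13/7 ]
  [ 0  0     0     1  |    -6 ]
R3 → R3 + 1/7·R4
  [ 1  0  -3/8  -1/8  |  7/8 ]
  [ 0  1     0     0  |    1 ]
  [ 0  0     1     0  |    1 ]
  [ 0  0     0     1  |   -6 ]
R1 → R1 + 1/8·R4
  [ 1  0  -3/8  0  |  1/8 ]
  [ 0  1     0  0  |    1 ]
  [ 0  0     1  0  |    1 ]
  [ 0  0     0  1  |   -6 ]
R1 → R1 + 3/8·R3
  [ 1  0  0  0  |  1/2 ]
  [ 0  1  0  0  |    1 ]
  [ 0  0  1  0  |    1 ]
  [ 0  0  0  1  |   -6 ]
Reading off the last column: u = 1/2, v = 1, w = 1, t = -6.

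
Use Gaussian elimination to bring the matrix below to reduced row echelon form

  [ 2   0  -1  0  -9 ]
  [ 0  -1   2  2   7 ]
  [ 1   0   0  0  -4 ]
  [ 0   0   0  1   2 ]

[[1, 0, 0, 0, -4], [0, 1, 0, 0, -1], [0, 0, 1, 0, 1], [0, 0, 0, 1, 2]]

R1 -> 1/2·R1
  [ 1   0  -1/2  0  -9/2 ]
  [ 0  -1     2  2     7 ]
  [ 1   0     0  0    -4 ]
  [ 0   0     0  1     2 ]
R3 -> R3 − R1
  [ 1   0  -1/2  0  -9/2 ]
  [ 0  -1     2  2     7 ]
  [ 0   0   1/2  0   1/2 ]
  [ 0   0     0  1     2 ]
R2 -> -1·R2
  [ 1  0  -1/2   0  -9/2 ]
  [ 0  1    -2  -2    -7 ]
  [ 0  0   1/2   0   1/2 ]
  [ 0  0     0   1     2 ]
R3 -> 2·R3
  [ 1  0  -1/2   0  -9/2 ]
  [ 0  1    -2  -2    -7 ]
  [ 0  0     1   0     1 ]
  [ 0  0     0   1     2 ]
R2 -> R2 + 2·R4
  [ 1  0  -1/2  0  -9/2 ]
  [ 0  1    -2  0    -3 ]
  [ 0  0     1  0     1 ]
  [ 0  0     0  1     2 ]
R2 -> R2 + 2·R3
  [ 1  0  -1/2  0  -9/2 ]
  [ 0  1     0  0    -1 ]
  [ 0  0     1  0     1 ]
  [ 0  0     0  1     2 ]
R1 -> R1 + 1/2·R3
  [ 1  0  0  0  -4 ]
  [ 0  1  0  0  -1 ]
  [ 0  0  1  0   1 ]
  [ 0  0  0  1   2 ]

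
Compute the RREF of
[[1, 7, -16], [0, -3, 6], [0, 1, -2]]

ρ2 → -1/3·ρ2
  [ 1  7  -16 ]
  [ 0  1   -2 ]
  [ 0  1   -2 ]
ρ3 → ρ3 − ρ2
  [ 1  7  -16 ]
  [ 0  1   -2 ]
  [ 0  0    0 ]
ρ1 → ρ1 − 7·ρ2
  [ 1  0  -2 ]
  [ 0  1  -2 ]
  [ 0  0   0 ]

[[1, 0, -2], [0, 1, -2], [0, 0, 0]]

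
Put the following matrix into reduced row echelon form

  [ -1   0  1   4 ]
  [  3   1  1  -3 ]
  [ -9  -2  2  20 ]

ρ1 -> -1·ρ1
  [  1   0  -1  -4 ]
  [  3   1   1  -3 ]
  [ -9  -2   2  20 ]
ρ2 -> ρ2 − 3·ρ1
  [  1   0  -1  -4 ]
  [  0   1   4   9 ]
  [ -9  -2   2  20 ]
ρ3 -> ρ3 + 9·ρ1
  [ 1   0  -1   -4 ]
  [ 0   1   4    9 ]
  [ 0  -2  -7  -16 ]
ρ3 -> ρ3 + 2·ρ2
  [ 1  0  -1  -4 ]
  [ 0  1   4   9 ]
  [ 0  0   1   2 ]
ρ2 -> ρ2 − 4·ρ3
  [ 1  0  -1  -4 ]
  [ 0  1   0   1 ]
  [ 0  0   1   2 ]
ρ1 -> ρ1 + ρ3
  [ 1  0  0  -2 ]
  [ 0  1  0   1 ]
  [ 0  0  1   2 ]

[[1, 0, 0, -2], [0, 1, 0, 1], [0, 0, 1, 2]]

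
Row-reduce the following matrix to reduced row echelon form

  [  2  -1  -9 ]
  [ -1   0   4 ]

r1 := 1/2·r1
  [  1  -1/2  -9/2 ]
  [ -1     0     4 ]
r2 := r2 + r1
  [ 1  -1/2  -9/2 ]
  [ 0  -1/2  -1/2 ]
r2 := -2·r2
  [ 1  -1/2  -9/2 ]
  [ 0     1     1 ]
r1 := r1 + 1/2·r2
  [ 1  0  -4 ]
  [ 0  1   1 ]

[[1, 0, -4], [0, 1, 1]]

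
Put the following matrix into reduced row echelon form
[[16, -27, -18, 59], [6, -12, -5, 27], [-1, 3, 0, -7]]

R1 → 1/16·R1
  [  1  -27/16  -9/8  59/16 ]
  [  6     -12    -5     27 ]
  [ -1       3     0     -7 ]
R2 → R2 − 6·R1
  [  1  -27/16  -9/8  59/16 ]
  [  0   -15/8   7/4   39/8 ]
  [ -1       3     0     -7 ]
R3 → R3 + R1
  [ 1  -27/16  -9/8   59/16 ]
  [ 0   -15/8   7/4    39/8 ]
  [ 0   21/16  -9/8  -53/16 ]
R2 → -8/15·R2
  [ 1  -27/16    -9/8   59/16 ]
  [ 0       1  -14/15   -13/5 ]
  [ 0   21/16    -9/8  -53/16 ]
R3 → R3 − 21/16·R2
  [ 1  -27/16    -9/8  59/16 ]
  [ 0       1  -14/15  -13/5 ]
  [ 0       0    1/10   1/10 ]
R3 → 10·R3
  [ 1  -27/16    -9/8  59/16 ]
  [ 0       1  -14/15  -13/5 ]
  [ 0       0       1      1 ]
R2 → R2 + 14/15·R3
  [ 1  -27/16  -9/8  59/16 ]
  [ 0       1     0   -5/3 ]
  [ 0       0     1      1 ]
R1 → R1 + 9/8·R3
  [ 1  -27/16  0  77/16 ]
  [ 0       1  0   -5/3 ]
  [ 0       0  1      1 ]
R1 → R1 + 27/16·R2
  [ 1  0  0     2 ]
  [ 0  1  0  -5/3 ]
  [ 0  0  1     1 ]

[[1, 0, 0, 2], [0, 1, 0, -5/3], [0, 0, 1, 1]]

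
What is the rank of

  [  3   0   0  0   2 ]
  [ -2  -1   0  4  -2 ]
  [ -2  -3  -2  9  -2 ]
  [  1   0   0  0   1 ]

r1 := 1/3·r1
  [  1   0   0  0  2/3 ]
  [ -2  -1   0  4   -2 ]
  [ -2  -3  -2  9   -2 ]
  [  1   0   0  0    1 ]
r2 := r2 + 2·r1
  [  1   0   0  0   2/3 ]
  [  0  -1   0  4  -2/3 ]
  [ -2  -3  -2  9    -2 ]
  [  1   0   0  0     1 ]
r3 := r3 + 2·r1
  [ 1   0   0  0   2/3 ]
  [ 0  -1   0  4  -2/3 ]
  [ 0  -3  -2  9  -2/3 ]
  [ 1   0   0  0     1 ]
r4 := r4 − r1
  [ 1   0   0  0   2/3 ]
  [ 0  -1   0  4  -2/3 ]
  [ 0  -3  -2  9  -2/3 ]
  [ 0   0   0  0   1/3 ]
r2 := -1·r2
  [ 1   0   0   0   2/3 ]
  [ 0   1   0  -4   2/3 ]
  [ 0  -3  -2   9  -2/3 ]
  [ 0   0   0   0   1/3 ]
r3 := r3 + 3·r2
  [ 1  0   0   0  2/3 ]
  [ 0  1   0  -4  2/3 ]
  [ 0  0  -2  -3  4/3 ]
  [ 0  0   0   0  1/3 ]
r3 := -1/2·r3
  [ 1  0  0    0   2/3 ]
  [ 0  1  0   -4   2/3 ]
  [ 0  0  1  3/2  -2/3 ]
  [ 0  0  0    0   1/3 ]
r4 := 3·r4
  [ 1  0  0    0   2/3 ]
  [ 0  1  0   -4   2/3 ]
  [ 0  0  1  3/2  -2/3 ]
  [ 0  0  0    0     1 ]
r3 := r3 + 2/3·r4
  [ 1  0  0    0  2/3 ]
  [ 0  1  0   -4  2/3 ]
  [ 0  0  1  3/2    0 ]
  [ 0  0  0    0    1 ]
r2 := r2 − 2/3·r4
  [ 1  0  0    0  2/3 ]
  [ 0  1  0   -4    0 ]
  [ 0  0  1  3/2    0 ]
  [ 0  0  0    0    1 ]
r1 := r1 − 2/3·r4
  [ 1  0  0    0  0 ]
  [ 0  1  0   -4  0 ]
  [ 0  0  1  3/2  0 ]
  [ 0  0  0    0  1 ]
The reduced form has 4 nonzero rows.

rank = 4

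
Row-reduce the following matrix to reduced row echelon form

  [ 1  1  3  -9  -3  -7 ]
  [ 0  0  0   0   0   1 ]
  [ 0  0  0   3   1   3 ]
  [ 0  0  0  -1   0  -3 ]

[[1, 1, 3, 0, 0, 0], [0, 0, 0, 1, 0, 0], [0, 0, 0, 0, 1, 0], [0, 0, 0, 0, 0, 1]]

Swap ρ2 and ρ3.
  [ 1  1  3  -9  -3  -7 ]
  [ 0  0  0   3   1   3 ]
  [ 0  0  0   0   0   1 ]
  [ 0  0  0  -1   0  -3 ]
Multiply ρ2 by 1/3.
  [ 1  1  3  -9   -3  -7 ]
  [ 0  0  0   1  1/3   1 ]
  [ 0  0  0   0    0   1 ]
  [ 0  0  0  -1    0  -3 ]
Add ρ2 to ρ4.
  [ 1  1  3  -9   -3  -7 ]
  [ 0  0  0   1  1/3   1 ]
  [ 0  0  0   0    0   1 ]
  [ 0  0  0   0  1/3  -2 ]
Swap ρ3 and ρ4.
  [ 1  1  3  -9   -3  -7 ]
  [ 0  0  0   1  1/3   1 ]
  [ 0  0  0   0  1/3  -2 ]
  [ 0  0  0   0    0   1 ]
Multiply ρ3 by 3.
  [ 1  1  3  -9   -3  -7 ]
  [ 0  0  0   1  1/3   1 ]
  [ 0  0  0   0    1  -6 ]
  [ 0  0  0   0    0   1 ]
Add 6 times ρ4 to ρ3.
  [ 1  1  3  -9   -3  -7 ]
  [ 0  0  0   1  1/3   1 ]
  [ 0  0  0   0    1   0 ]
  [ 0  0  0   0    0   1 ]
Subtract ρ4 from ρ2.
  [ 1  1  3  -9   -3  -7 ]
  [ 0  0  0   1  1/3   0 ]
  [ 0  0  0   0    1   0 ]
  [ 0  0  0   0    0   1 ]
Add 7 times ρ4 to ρ1.
  [ 1  1  3  -9   -3  0 ]
  [ 0  0  0   1  1/3  0 ]
  [ 0  0  0   0    1  0 ]
  [ 0  0  0   0    0  1 ]
Subtract 1/3 times ρ3 from ρ2.
  [ 1  1  3  -9  -3  0 ]
  [ 0  0  0   1   0  0 ]
  [ 0  0  0   0   1  0 ]
  [ 0  0  0   0   0  1 ]
Add 3 times ρ3 to ρ1.
  [ 1  1  3  -9  0  0 ]
  [ 0  0  0   1  0  0 ]
  [ 0  0  0   0  1  0 ]
  [ 0  0  0   0  0  1 ]
Add 9 times ρ2 to ρ1.
  [ 1  1  3  0  0  0 ]
  [ 0  0  0  1  0  0 ]
  [ 0  0  0  0  1  0 ]
  [ 0  0  0  0  0  1 ]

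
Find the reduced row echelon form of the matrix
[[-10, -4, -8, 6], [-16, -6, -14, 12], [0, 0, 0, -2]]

[[1, 0, 2, 0], [0, 1, -3, 0], [0, 0, 0, 1]]

r1 -> -1/10·r1
  [   1  2/5  4/5  -3/5 ]
  [ -16   -6  -14    12 ]
  [   0    0    0    -2 ]
r2 -> r2 + 16·r1
  [ 1  2/5   4/5  -3/5 ]
  [ 0  2/5  -6/5  12/5 ]
  [ 0    0     0    -2 ]
r2 -> 5/2·r2
  [ 1  2/5  4/5  -3/5 ]
  [ 0    1   -3     6 ]
  [ 0    0    0    -2 ]
r3 -> -1/2·r3
  [ 1  2/5  4/5  -3/5 ]
  [ 0    1   -3     6 ]
  [ 0    0    0     1 ]
r2 -> r2 − 6·r3
  [ 1  2/5  4/5  -3/5 ]
  [ 0    1   -3     0 ]
  [ 0    0    0     1 ]
r1 -> r1 + 3/5·r3
  [ 1  2/5  4/5  0 ]
  [ 0    1   -3  0 ]
  [ 0    0    0  1 ]
r1 -> r1 − 2/5·r2
  [ 1  0   2  0 ]
  [ 0  1  -3  0 ]
  [ 0  0   0  1 ]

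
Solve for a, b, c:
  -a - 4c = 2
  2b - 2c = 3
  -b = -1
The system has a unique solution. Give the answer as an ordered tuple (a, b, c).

(0, 1, -1/2)

Form the augmented matrix and row-reduce:
  [ -1   0  -4  |   2 ]
  [  0   2  -2  |   3 ]
  [  0  -1   0  |  -1 ]
Multiply ρ1 by -1.
Multiply ρ2 by 1/2.
Add ρ2 to ρ3.
Multiply ρ3 by -1.
Add ρ3 to ρ2.
Subtract 4 times ρ3 from ρ1.
Reading off the last column: a = 0, b = 1, c = -1/2.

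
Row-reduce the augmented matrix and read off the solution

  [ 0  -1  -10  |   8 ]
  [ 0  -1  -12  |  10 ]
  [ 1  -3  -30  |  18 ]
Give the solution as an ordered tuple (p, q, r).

R1 ↔ R3
  [ 1  -3  -30  |  18 ]
  [ 0  -1  -12  |  10 ]
  [ 0  -1  -10  |   8 ]
R2 ← -1·R2
  [ 1  -3  -30  |   18 ]
  [ 0   1   12  |  -10 ]
  [ 0  -1  -10  |    8 ]
R3 ← R3 + R2
  [ 1  -3  -30  |   18 ]
  [ 0   1   12  |  -10 ]
  [ 0   0    2  |   -2 ]
R3 ← 1/2·R3
  [ 1  -3  -30  |   18 ]
  [ 0   1   12  |  -10 ]
  [ 0   0    1  |   -1 ]
R2 ← R2 − 12·R3
  [ 1  -3  -30  |  18 ]
  [ 0   1    0  |   2 ]
  [ 0   0    1  |  -1 ]
R1 ← R1 + 30·R3
  [ 1  -3  0  |  -12 ]
  [ 0   1  0  |    2 ]
  [ 0   0  1  |   -1 ]
R1 ← R1 + 3·R2
  [ 1  0  0  |  -6 ]
  [ 0  1  0  |   2 ]
  [ 0  0  1  |  -1 ]
Reading off the last column: p = -6, q = 2, r = -1.

(-6, 2, -1)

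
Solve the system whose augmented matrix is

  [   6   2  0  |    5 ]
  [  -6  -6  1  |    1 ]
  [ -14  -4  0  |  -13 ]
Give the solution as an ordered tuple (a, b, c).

R1 ← 1/6·R1
  [   1  1/3  0  |  5/6 ]
  [  -6   -6  1  |    1 ]
  [ -14   -4  0  |  -13 ]
R2 ← R2 + 6·R1
  [   1  1/3  0  |  5/6 ]
  [   0   -4  1  |    6 ]
  [ -14   -4  0  |  -13 ]
R3 ← R3 + 14·R1
  [ 1  1/3  0  |   5/6 ]
  [ 0   -4  1  |     6 ]
  [ 0  2/3  0  |  -4/3 ]
R2 ← -1/4·R2
  [ 1  1/3     0  |   5/6 ]
  [ 0    1  -1/4  |  -3/2 ]
  [ 0  2/3     0  |  -4/3 ]
R3 ← R3 − 2/3·R2
  [ 1  1/3     0  |   5/6 ]
  [ 0    1  -1/4  |  -3/2 ]
  [ 0    0   1/6  |  -1/3 ]
R3 ← 6·R3
  [ 1  1/3     0  |   5/6 ]
  [ 0    1  -1/4  |  -3/2 ]
  [ 0    0     1  |    -2 ]
R2 ← R2 + 1/4·R3
  [ 1  1/3  0  |  5/6 ]
  [ 0    1  0  |   -2 ]
  [ 0    0  1  |   -2 ]
R1 ← R1 − 1/3·R2
  [ 1  0  0  |  3/2 ]
  [ 0  1  0  |   -2 ]
  [ 0  0  1  |   -2 ]
Reading off the last column: a = 3/2, b = -2, c = -2.

(3/2, -2, -2)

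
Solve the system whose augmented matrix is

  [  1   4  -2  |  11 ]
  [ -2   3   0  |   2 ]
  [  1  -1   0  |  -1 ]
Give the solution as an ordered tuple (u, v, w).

R2 → R2 + 2·R1
  [ 1   4  -2  |  11 ]
  [ 0  11  -4  |  24 ]
  [ 1  -1   0  |  -1 ]
R3 → R3 − R1
  [ 1   4  -2  |   11 ]
  [ 0  11  -4  |   24 ]
  [ 0  -5   2  |  -12 ]
R2 → 1/11·R2
  [ 1   4     -2  |     11 ]
  [ 0   1  -4/11  |  24/11 ]
  [ 0  -5      2  |    -12 ]
R3 → R3 + 5·R2
  [ 1  4     -2  |      11 ]
  [ 0  1  -4/11  |   24/11 ]
  [ 0  0   2/11  |  -12/11 ]
R3 → 11/2·R3
  [ 1  4     -2  |     11 ]
  [ 0  1  -4/11  |  24/11 ]
  [ 0  0      1  |     -6 ]
R2 → R2 + 4/11·R3
  [ 1  4  -2  |  11 ]
  [ 0  1   0  |   0 ]
  [ 0  0   1  |  -6 ]
R1 → R1 + 2·R3
  [ 1  4  0  |  -1 ]
  [ 0  1  0  |   0 ]
  [ 0  0  1  |  -6 ]
R1 → R1 − 4·R2
  [ 1  0  0  |  -1 ]
  [ 0  1  0  |   0 ]
  [ 0  0  1  |  -6 ]
Reading off the last column: u = -1, v = 0, w = -6.

(-1, 0, -6)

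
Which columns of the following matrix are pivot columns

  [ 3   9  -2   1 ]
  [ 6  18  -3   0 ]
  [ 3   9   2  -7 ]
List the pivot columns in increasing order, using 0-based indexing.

0, 2

r1 := 1/3·r1
  [ 1   3  -2/3  1/3 ]
  [ 6  18    -3    0 ]
  [ 3   9     2   -7 ]
r2 := r2 − 6·r1
  [ 1  3  -2/3  1/3 ]
  [ 0  0     1   -2 ]
  [ 3  9     2   -7 ]
r3 := r3 − 3·r1
  [ 1  3  -2/3  1/3 ]
  [ 0  0     1   -2 ]
  [ 0  0     4   -8 ]
r3 := r3 − 4·r2
  [ 1  3  -2/3  1/3 ]
  [ 0  0     1   -2 ]
  [ 0  0     0    0 ]
r1 := r1 + 2/3·r2
  [ 1  3  0  -1 ]
  [ 0  0  1  -2 ]
  [ 0  0  0   0 ]
Pivot columns are the columns containing a leading 1.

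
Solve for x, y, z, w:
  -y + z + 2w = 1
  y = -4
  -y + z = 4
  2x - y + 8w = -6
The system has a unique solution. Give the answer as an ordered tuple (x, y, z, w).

(1, -4, 0, -3/2)

Form the augmented matrix and row-reduce:
  [ 0  -1  1  2  |   1 ]
  [ 0   1  0  0  |  -4 ]
  [ 0  -1  1  0  |   4 ]
  [ 2  -1  0  8  |  -6 ]
Swap ρ1 and ρ4.
  [ 2  -1  0  8  |  -6 ]
  [ 0   1  0  0  |  -4 ]
  [ 0  -1  1  0  |   4 ]
  [ 0  -1  1  2  |   1 ]
Multiply ρ1 by 1/2.
  [ 1  -1/2  0  4  |  -3 ]
  [ 0     1  0  0  |  -4 ]
  [ 0    -1  1  0  |   4 ]
  [ 0    -1  1  2  |   1 ]
Add ρ2 to ρ3.
  [ 1  -1/2  0  4  |  -3 ]
  [ 0     1  0  0  |  -4 ]
  [ 0     0  1  0  |   0 ]
  [ 0    -1  1  2  |   1 ]
Add ρ2 to ρ4.
  [ 1  -1/2  0  4  |  -3 ]
  [ 0     1  0  0  |  -4 ]
  [ 0     0  1  0  |   0 ]
  [ 0     0  1  2  |  -3 ]
Subtract ρ3 from ρ4.
  [ 1  -1/2  0  4  |  -3 ]
  [ 0     1  0  0  |  -4 ]
  [ 0     0  1  0  |   0 ]
  [ 0     0  0  2  |  -3 ]
Multiply ρ4 by 1/2.
  [ 1  -1/2  0  4  |    -3 ]
  [ 0     1  0  0  |    -4 ]
  [ 0     0  1  0  |     0 ]
  [ 0     0  0  1  |  -3/2 ]
Subtract 4 times ρ4 from ρ1.
  [ 1  -1/2  0  0  |     3 ]
  [ 0     1  0  0  |    -4 ]
  [ 0     0  1  0  |     0 ]
  [ 0     0  0  1  |  -3/2 ]
Add 1/2 times ρ2 to ρ1.
  [ 1  0  0  0  |     1 ]
  [ 0  1  0  0  |    -4 ]
  [ 0  0  1  0  |     0 ]
  [ 0  0  0  1  |  -3/2 ]
Reading off the last column: x = 1, y = -4, z = 0, w = -3/2.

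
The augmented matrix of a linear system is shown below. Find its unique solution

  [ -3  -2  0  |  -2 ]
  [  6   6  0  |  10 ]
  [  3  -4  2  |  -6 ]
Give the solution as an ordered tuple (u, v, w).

R1 ← -1/3·R1
  [ 1  2/3  0  |  2/3 ]
  [ 6    6  0  |   10 ]
  [ 3   -4  2  |   -6 ]
R2 ← R2 − 6·R1
  [ 1  2/3  0  |  2/3 ]
  [ 0    2  0  |    6 ]
  [ 3   -4  2  |   -6 ]
R3 ← R3 − 3·R1
  [ 1  2/3  0  |  2/3 ]
  [ 0    2  0  |    6 ]
  [ 0   -6  2  |   -8 ]
R2 ← 1/2·R2
  [ 1  2/3  0  |  2/3 ]
  [ 0    1  0  |    3 ]
  [ 0   -6  2  |   -8 ]
R3 ← R3 + 6·R2
  [ 1  2/3  0  |  2/3 ]
  [ 0    1  0  |    3 ]
  [ 0    0  2  |   10 ]
R3 ← 1/2·R3
  [ 1  2/3  0  |  2/3 ]
  [ 0    1  0  |    3 ]
  [ 0    0  1  |    5 ]
R1 ← R1 − 2/3·R2
  [ 1  0  0  |  -4/3 ]
  [ 0  1  0  |     3 ]
  [ 0  0  1  |     5 ]
Reading off the last column: u = -4/3, v = 3, w = 5.

(-4/3, 3, 5)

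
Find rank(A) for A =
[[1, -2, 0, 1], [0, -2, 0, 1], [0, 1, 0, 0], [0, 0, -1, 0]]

rank = 4

ρ2 := -1/2·ρ2
  [ 1  -2   0     1 ]
  [ 0   1   0  -1/2 ]
  [ 0   1   0     0 ]
  [ 0   0  -1     0 ]
ρ3 := ρ3 − ρ2
  [ 1  -2   0     1 ]
  [ 0   1   0  -1/2 ]
  [ 0   0   0   1/2 ]
  [ 0   0  -1     0 ]
ρ3 <-> ρ4
  [ 1  -2   0     1 ]
  [ 0   1   0  -1/2 ]
  [ 0   0  -1     0 ]
  [ 0   0   0   1/2 ]
ρ3 := -1·ρ3
  [ 1  -2  0     1 ]
  [ 0   1  0  -1/2 ]
  [ 0   0  1     0 ]
  [ 0   0  0   1/2 ]
ρ4 := 2·ρ4
  [ 1  -2  0     1 ]
  [ 0   1  0  -1/2 ]
  [ 0   0  1     0 ]
  [ 0   0  0     1 ]
ρ2 := ρ2 + 1/2·ρ4
  [ 1  -2  0  1 ]
  [ 0   1  0  0 ]
  [ 0   0  1  0 ]
  [ 0   0  0  1 ]
ρ1 := ρ1 − ρ4
  [ 1  -2  0  0 ]
  [ 0   1  0  0 ]
  [ 0   0  1  0 ]
  [ 0   0  0  1 ]
ρ1 := ρ1 + 2·ρ2
  [ 1  0  0  0 ]
  [ 0  1  0  0 ]
  [ 0  0  1  0 ]
  [ 0  0  0  1 ]
The reduced form has 4 nonzero rows.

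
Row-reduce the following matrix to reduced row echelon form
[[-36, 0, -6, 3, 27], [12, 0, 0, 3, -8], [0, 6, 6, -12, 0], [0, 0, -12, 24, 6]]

[[1, 0, 0, 1/4, -2/3], [0, 1, 0, 0, 1/2], [0, 0, 1, -2, -1/2], [0, 0, 0, 0, 0]]

R1 ← -1/36·R1
  [  1  0  1/6  -1/12  -3/4 ]
  [ 12  0    0      3    -8 ]
  [  0  6    6    -12     0 ]
  [  0  0  -12     24     6 ]
R2 ← R2 − 12·R1
  [ 1  0  1/6  -1/12  -3/4 ]
  [ 0  0   -2      4     1 ]
  [ 0  6    6    -12     0 ]
  [ 0  0  -12     24     6 ]
R2 ↔ R3
  [ 1  0  1/6  -1/12  -3/4 ]
  [ 0  6    6    -12     0 ]
  [ 0  0   -2      4     1 ]
  [ 0  0  -12     24     6 ]
R2 ← 1/6·R2
  [ 1  0  1/6  -1/12  -3/4 ]
  [ 0  1    1     -2     0 ]
  [ 0  0   -2      4     1 ]
  [ 0  0  -12     24     6 ]
R3 ← -1/2·R3
  [ 1  0  1/6  -1/12  -3/4 ]
  [ 0  1    1     -2     0 ]
  [ 0  0    1     -2  -1/2 ]
  [ 0  0  -12     24     6 ]
R4 ← R4 + 12·R3
  [ 1  0  1/6  -1/12  -3/4 ]
  [ 0  1    1     -2     0 ]
  [ 0  0    1     -2  -1/2 ]
  [ 0  0    0      0     0 ]
R2 ← R2 − R3
  [ 1  0  1/6  -1/12  -3/4 ]
  [ 0  1    0      0   1/2 ]
  [ 0  0    1     -2  -1/2 ]
  [ 0  0    0      0     0 ]
R1 ← R1 − 1/6·R3
  [ 1  0  0  1/4  -2/3 ]
  [ 0  1  0    0   1/2 ]
  [ 0  0  1   -2  -1/2 ]
  [ 0  0  0    0     0 ]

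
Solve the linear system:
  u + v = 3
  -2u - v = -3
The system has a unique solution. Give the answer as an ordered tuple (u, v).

(0, 3)

Form the augmented matrix and row-reduce:
  [  1   1  |   3 ]
  [ -2  -1  |  -3 ]
Add 2 times ρ1 to ρ2.
  [ 1  1  |  3 ]
  [ 0  1  |  3 ]
Subtract ρ2 from ρ1.
  [ 1  0  |  0 ]
  [ 0  1  |  3 ]
Reading off the last column: u = 0, v = 3.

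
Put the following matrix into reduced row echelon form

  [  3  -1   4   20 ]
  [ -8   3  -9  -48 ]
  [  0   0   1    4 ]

[[1, 0, 0, 0], [0, 1, 0, -4], [0, 0, 1, 4]]

ρ1 := 1/3·ρ1
  [  1  -1/3  4/3  20/3 ]
  [ -8     3   -9   -48 ]
  [  0     0    1     4 ]
ρ2 := ρ2 + 8·ρ1
  [ 1  -1/3  4/3  20/3 ]
  [ 0   1/3  5/3  16/3 ]
  [ 0     0    1     4 ]
ρ2 := 3·ρ2
  [ 1  -1/3  4/3  20/3 ]
  [ 0     1    5    16 ]
  [ 0     0    1     4 ]
ρ2 := ρ2 − 5·ρ3
  [ 1  -1/3  4/3  20/3 ]
  [ 0     1    0    -4 ]
  [ 0     0    1     4 ]
ρ1 := ρ1 − 4/3·ρ3
  [ 1  -1/3  0  4/3 ]
  [ 0     1  0   -4 ]
  [ 0     0  1    4 ]
ρ1 := ρ1 + 1/3·ρ2
  [ 1  0  0   0 ]
  [ 0  1  0  -4 ]
  [ 0  0  1   4 ]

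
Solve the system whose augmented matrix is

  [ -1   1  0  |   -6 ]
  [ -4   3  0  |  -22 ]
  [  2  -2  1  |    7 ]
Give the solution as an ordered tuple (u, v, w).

R1 ← -1·R1
  [  1  -1  0  |    6 ]
  [ -4   3  0  |  -22 ]
  [  2  -2  1  |    7 ]
R2 ← R2 + 4·R1
  [ 1  -1  0  |  6 ]
  [ 0  -1  0  |  2 ]
  [ 2  -2  1  |  7 ]
R3 ← R3 − 2·R1
  [ 1  -1  0  |   6 ]
  [ 0  -1  0  |   2 ]
  [ 0   0  1  |  -5 ]
R2 ← -1·R2
  [ 1  -1  0  |   6 ]
  [ 0   1  0  |  -2 ]
  [ 0   0  1  |  -5 ]
R1 ← R1 + R2
  [ 1  0  0  |   4 ]
  [ 0  1  0  |  -2 ]
  [ 0  0  1  |  -5 ]
Reading off the last column: u = 4, v = -2, w = -5.

(4, -2, -5)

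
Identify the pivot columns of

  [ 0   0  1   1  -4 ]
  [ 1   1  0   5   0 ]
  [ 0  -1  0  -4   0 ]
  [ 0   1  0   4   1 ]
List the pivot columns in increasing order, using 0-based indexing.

r1 <=> r2
r2 <=> r3
r2 ← -1·r2
r4 ← r4 − r2
r3 ← r3 + 4·r4
r1 ← r1 − r2
Pivot columns are the columns containing a leading 1.

0, 1, 2, 4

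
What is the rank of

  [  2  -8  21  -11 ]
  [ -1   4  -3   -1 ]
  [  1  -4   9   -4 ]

rank = 3

Multiply r1 by 1/2.
Add r1 to r2.
Subtract r1 from r3.
Multiply r2 by 2/15.
Add 3/2 times r2 to r3.
Multiply r3 by 5.
Add 13/15 times r3 to r2.
Add 11/2 times r3 to r1.
Subtract 21/2 times r2 from r1.
The reduced form has 3 nonzero rows.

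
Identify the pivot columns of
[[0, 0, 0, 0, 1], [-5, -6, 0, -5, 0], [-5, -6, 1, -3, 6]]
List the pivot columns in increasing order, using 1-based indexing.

1, 3, 5

r1 <=> r2
r1 := -1/5·r1
r3 := r3 + 5·r1
r2 <=> r3
r2 := r2 − 6·r3
Pivot columns are the columns containing a leading 1.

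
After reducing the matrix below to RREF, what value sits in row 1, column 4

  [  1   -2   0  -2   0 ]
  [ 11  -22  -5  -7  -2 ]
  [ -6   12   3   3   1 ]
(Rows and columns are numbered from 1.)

R2 := R2 − 11·R1
  [  1  -2   0  -2   0 ]
  [  0   0  -5  15  -2 ]
  [ -6  12   3   3   1 ]
R3 := R3 + 6·R1
  [ 1  -2   0  -2   0 ]
  [ 0   0  -5  15  -2 ]
  [ 0   0   3  -9   1 ]
R2 := -1/5·R2
  [ 1  -2  0  -2    0 ]
  [ 0   0  1  -3  2/5 ]
  [ 0   0  3  -9    1 ]
R3 := R3 − 3·R2
  [ 1  -2  0  -2     0 ]
  [ 0   0  1  -3   2/5 ]
  [ 0   0  0   0  -1/5 ]
R3 := -5·R3
  [ 1  -2  0  -2    0 ]
  [ 0   0  1  -3  2/5 ]
  [ 0   0  0   0    1 ]
R2 := R2 − 2/5·R3
  [ 1  -2  0  -2  0 ]
  [ 0   0  1  -3  0 ]
  [ 0   0  0   0  1 ]

-2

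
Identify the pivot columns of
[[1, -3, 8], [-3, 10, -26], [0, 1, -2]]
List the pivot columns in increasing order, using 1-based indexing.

1, 2

R2 := R2 + 3·R1
  [ 1  -3   8 ]
  [ 0   1  -2 ]
  [ 0   1  -2 ]
R3 := R3 − R2
  [ 1  -3   8 ]
  [ 0   1  -2 ]
  [ 0   0   0 ]
R1 := R1 + 3·R2
  [ 1  0   2 ]
  [ 0  1  -2 ]
  [ 0  0   0 ]
Pivot columns are the columns containing a leading 1.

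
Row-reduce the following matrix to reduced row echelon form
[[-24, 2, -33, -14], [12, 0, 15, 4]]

[[1, 0, 5/4, 1/3], [0, 1, -3/2, -3]]

R1 := -1/24·R1
  [  1  -1/12  11/8  7/12 ]
  [ 12      0    15     4 ]
R2 := R2 − 12·R1
  [ 1  -1/12  11/8  7/12 ]
  [ 0      1  -3/2    -3 ]
R1 := R1 + 1/12·R2
  [ 1  0   5/4  1/3 ]
  [ 0  1  -3/2   -3 ]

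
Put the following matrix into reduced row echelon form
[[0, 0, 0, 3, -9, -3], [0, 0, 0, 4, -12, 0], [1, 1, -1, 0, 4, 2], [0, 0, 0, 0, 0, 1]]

Swap R1 and R3.
  [ 1  1  -1  0    4   2 ]
  [ 0  0   0  4  -12   0 ]
  [ 0  0   0  3   -9  -3 ]
  [ 0  0   0  0    0   1 ]
Multiply R2 by 1/4.
  [ 1  1  -1  0   4   2 ]
  [ 0  0   0  1  -3   0 ]
  [ 0  0   0  3  -9  -3 ]
  [ 0  0   0  0   0   1 ]
Subtract 3 times R2 from R3.
  [ 1  1  -1  0   4   2 ]
  [ 0  0   0  1  -3   0 ]
  [ 0  0   0  0   0  -3 ]
  [ 0  0   0  0   0   1 ]
Multiply R3 by -1/3.
  [ 1  1  -1  0   4  2 ]
  [ 0  0   0  1  -3  0 ]
  [ 0  0   0  0   0  1 ]
  [ 0  0   0  0   0  1 ]
Subtract R3 from R4.
  [ 1  1  -1  0   4  2 ]
  [ 0  0   0  1  -3  0 ]
  [ 0  0   0  0   0  1 ]
  [ 0  0   0  0   0  0 ]
Subtract 2 times R3 from R1.
  [ 1  1  -1  0   4  0 ]
  [ 0  0   0  1  -3  0 ]
  [ 0  0   0  0   0  1 ]
  [ 0  0   0  0   0  0 ]

[[1, 1, -1, 0, 4, 0], [0, 0, 0, 1, -3, 0], [0, 0, 0, 0, 0, 1], [0, 0, 0, 0, 0, 0]]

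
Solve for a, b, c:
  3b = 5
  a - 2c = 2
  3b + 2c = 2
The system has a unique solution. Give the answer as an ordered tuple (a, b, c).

(-1, 5/3, -3/2)

Form the augmented matrix and row-reduce:
  [ 0  3   0  |  5 ]
  [ 1  0  -2  |  2 ]
  [ 0  3   2  |  2 ]
r1 ↔ r2
  [ 1  0  -2  |  2 ]
  [ 0  3   0  |  5 ]
  [ 0  3   2  |  2 ]
r2 → 1/3·r2
  [ 1  0  -2  |    2 ]
  [ 0  1   0  |  5/3 ]
  [ 0  3   2  |    2 ]
r3 → r3 − 3·r2
  [ 1  0  -2  |    2 ]
  [ 0  1   0  |  5/3 ]
  [ 0  0   2  |   -3 ]
r3 → 1/2·r3
  [ 1  0  -2  |     2 ]
  [ 0  1   0  |   5/3 ]
  [ 0  0   1  |  -3/2 ]
r1 → r1 + 2·r3
  [ 1  0  0  |    -1 ]
  [ 0  1  0  |   5/3 ]
  [ 0  0  1  |  -3/2 ]
Reading off the last column: a = -1, b = 5/3, c = -3/2.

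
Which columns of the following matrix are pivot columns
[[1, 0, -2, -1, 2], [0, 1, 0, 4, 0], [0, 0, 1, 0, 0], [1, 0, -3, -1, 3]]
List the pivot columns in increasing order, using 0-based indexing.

Subtract R1 from R4.
  [ 1  0  -2  -1  2 ]
  [ 0  1   0   4  0 ]
  [ 0  0   1   0  0 ]
  [ 0  0  -1   0  1 ]
Add R3 to R4.
  [ 1  0  -2  -1  2 ]
  [ 0  1   0   4  0 ]
  [ 0  0   1   0  0 ]
  [ 0  0   0   0  1 ]
Subtract 2 times R4 from R1.
  [ 1  0  -2  -1  0 ]
  [ 0  1   0   4  0 ]
  [ 0  0   1   0  0 ]
  [ 0  0   0   0  1 ]
Add 2 times R3 to R1.
  [ 1  0  0  -1  0 ]
  [ 0  1  0   4  0 ]
  [ 0  0  1   0  0 ]
  [ 0  0  0   0  1 ]
Pivot columns are the columns containing a leading 1.

0, 1, 2, 4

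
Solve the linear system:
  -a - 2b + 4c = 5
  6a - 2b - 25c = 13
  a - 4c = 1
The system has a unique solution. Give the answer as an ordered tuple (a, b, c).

Form the augmented matrix and row-reduce:
  [ -1  -2    4  |   5 ]
  [  6  -2  -25  |  13 ]
  [  1   0   -4  |   1 ]
R1 := -1·R1
  [ 1   2   -4  |  -5 ]
  [ 6  -2  -25  |  13 ]
  [ 1   0   -4  |   1 ]
R2 := R2 − 6·R1
  [ 1    2  -4  |  -5 ]
  [ 0  -14  -1  |  43 ]
  [ 1    0  -4  |   1 ]
R3 := R3 − R1
  [ 1    2  -4  |  -5 ]
  [ 0  -14  -1  |  43 ]
  [ 0   -2   0  |   6 ]
R2 := -1/14·R2
  [ 1   2    -4  |      -5 ]
  [ 0   1  1/14  |  -43/14 ]
  [ 0  -2     0  |       6 ]
R3 := R3 + 2·R2
  [ 1  2    -4  |      -5 ]
  [ 0  1  1/14  |  -43/14 ]
  [ 0  0   1/7  |    -1/7 ]
R3 := 7·R3
  [ 1  2    -4  |      -5 ]
  [ 0  1  1/14  |  -43/14 ]
  [ 0  0     1  |      -1 ]
R2 := R2 − 1/14·R3
  [ 1  2  -4  |  -5 ]
  [ 0  1   0  |  -3 ]
  [ 0  0   1  |  -1 ]
R1 := R1 + 4·R3
  [ 1  2  0  |  -9 ]
  [ 0  1  0  |  -3 ]
  [ 0  0  1  |  -1 ]
R1 := R1 − 2·R2
  [ 1  0  0  |  -3 ]
  [ 0  1  0  |  -3 ]
  [ 0  0  1  |  -1 ]
Reading off the last column: a = -3, b = -3, c = -1.

(-3, -3, -1)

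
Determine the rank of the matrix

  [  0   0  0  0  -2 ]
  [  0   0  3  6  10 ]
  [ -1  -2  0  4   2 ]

Swap R1 and R3.
  [ -1  -2  0  4   2 ]
  [  0   0  3  6  10 ]
  [  0   0  0  0  -2 ]
Multiply R1 by -1.
  [ 1  2  0  -4  -2 ]
  [ 0  0  3   6  10 ]
  [ 0  0  0   0  -2 ]
Multiply R2 by 1/3.
  [ 1  2  0  -4    -2 ]
  [ 0  0  1   2  10/3 ]
  [ 0  0  0   0    -2 ]
Multiply R3 by -1/2.
  [ 1  2  0  -4    -2 ]
  [ 0  0  1   2  10/3 ]
  [ 0  0  0   0     1 ]
Subtract 10/3 times R3 from R2.
  [ 1  2  0  -4  -2 ]
  [ 0  0  1   2   0 ]
  [ 0  0  0   0   1 ]
Add 2 times R3 to R1.
  [ 1  2  0  -4  0 ]
  [ 0  0  1   2  0 ]
  [ 0  0  0   0  1 ]
The reduced form has 3 nonzero rows.

rank = 3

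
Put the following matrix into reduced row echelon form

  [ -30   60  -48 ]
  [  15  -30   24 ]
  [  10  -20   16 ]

[[1, -2, 8/5], [0, 0, 0], [0, 0, 0]]

R1 := -1/30·R1
  [  1   -2  8/5 ]
  [ 15  -30   24 ]
  [ 10  -20   16 ]
R2 := R2 − 15·R1
  [  1   -2  8/5 ]
  [  0    0    0 ]
  [ 10  -20   16 ]
R3 := R3 − 10·R1
  [ 1  -2  8/5 ]
  [ 0   0    0 ]
  [ 0   0    0 ]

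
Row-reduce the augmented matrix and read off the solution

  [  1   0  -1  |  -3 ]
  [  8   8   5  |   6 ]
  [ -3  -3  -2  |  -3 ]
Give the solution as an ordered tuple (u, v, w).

(3, -6, 6)

R2 ← R2 − 8·R1
  [  1   0  -1  |  -3 ]
  [  0   8  13  |  30 ]
  [ -3  -3  -2  |  -3 ]
R3 ← R3 + 3·R1
  [ 1   0  -1  |   -3 ]
  [ 0   8  13  |   30 ]
  [ 0  -3  -5  |  -12 ]
R2 ← 1/8·R2
  [ 1   0    -1  |    -3 ]
  [ 0   1  13/8  |  15/4 ]
  [ 0  -3    -5  |   -12 ]
R3 ← R3 + 3·R2
  [ 1  0    -1  |    -3 ]
  [ 0  1  13/8  |  15/4 ]
  [ 0  0  -1/8  |  -3/4 ]
R3 ← -8·R3
  [ 1  0    -1  |    -3 ]
  [ 0  1  13/8  |  15/4 ]
  [ 0  0     1  |     6 ]
R2 ← R2 − 13/8·R3
  [ 1  0  -1  |  -3 ]
  [ 0  1   0  |  -6 ]
  [ 0  0   1  |   6 ]
R1 ← R1 + R3
  [ 1  0  0  |   3 ]
  [ 0  1  0  |  -6 ]
  [ 0  0  1  |   6 ]
Reading off the last column: u = 3, v = -6, w = 6.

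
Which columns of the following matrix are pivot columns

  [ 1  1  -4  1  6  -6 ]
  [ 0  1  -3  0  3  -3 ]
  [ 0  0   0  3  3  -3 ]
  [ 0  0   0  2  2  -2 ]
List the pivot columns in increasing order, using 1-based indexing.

1, 2, 4

R3 → 1/3·R3
R4 → R4 − 2·R3
R1 → R1 − R3
R1 → R1 − R2
Pivot columns are the columns containing a leading 1.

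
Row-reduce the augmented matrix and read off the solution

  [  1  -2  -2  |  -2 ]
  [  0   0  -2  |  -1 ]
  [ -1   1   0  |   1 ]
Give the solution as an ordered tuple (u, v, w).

(-1, 0, 1/2)

ρ3 → ρ3 + ρ1
  [ 1  -2  -2  |  -2 ]
  [ 0   0  -2  |  -1 ]
  [ 0  -1  -2  |  -1 ]
ρ2 <=> ρ3
  [ 1  -2  -2  |  -2 ]
  [ 0  -1  -2  |  -1 ]
  [ 0   0  -2  |  -1 ]
ρ2 → -1·ρ2
  [ 1  -2  -2  |  -2 ]
  [ 0   1   2  |   1 ]
  [ 0   0  -2  |  -1 ]
ρ3 → -1/2·ρ3
  [ 1  -2  -2  |   -2 ]
  [ 0   1   2  |    1 ]
  [ 0   0   1  |  1/2 ]
ρ2 → ρ2 − 2·ρ3
  [ 1  -2  -2  |   -2 ]
  [ 0   1   0  |    0 ]
  [ 0   0   1  |  1/2 ]
ρ1 → ρ1 + 2·ρ3
  [ 1  -2  0  |   -1 ]
  [ 0   1  0  |    0 ]
  [ 0   0  1  |  1/2 ]
ρ1 → ρ1 + 2·ρ2
  [ 1  0  0  |   -1 ]
  [ 0  1  0  |    0 ]
  [ 0  0  1  |  1/2 ]
Reading off the last column: u = -1, v = 0, w = 1/2.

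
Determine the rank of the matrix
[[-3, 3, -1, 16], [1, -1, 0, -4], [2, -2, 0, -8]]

r1 := -1/3·r1
  [ 1  -1  1/3  -16/3 ]
  [ 1  -1    0     -4 ]
  [ 2  -2    0     -8 ]
r2 := r2 − r1
  [ 1  -1   1/3  -16/3 ]
  [ 0   0  -1/3    4/3 ]
  [ 2  -2     0     -8 ]
r3 := r3 − 2·r1
  [ 1  -1   1/3  -16/3 ]
  [ 0   0  -1/3    4/3 ]
  [ 0   0  -2/3    8/3 ]
r2 := -3·r2
  [ 1  -1   1/3  -16/3 ]
  [ 0   0     1     -4 ]
  [ 0   0  -2/3    8/3 ]
r3 := r3 + 2/3·r2
  [ 1  -1  1/3  -16/3 ]
  [ 0   0    1     -4 ]
  [ 0   0    0      0 ]
r1 := r1 − 1/3·r2
  [ 1  -1  0  -4 ]
  [ 0   0  1  -4 ]
  [ 0   0  0   0 ]
The reduced form has 2 nonzero rows.

rank = 2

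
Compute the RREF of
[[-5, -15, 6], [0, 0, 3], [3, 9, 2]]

[[1, 3, 0], [0, 0, 1], [0, 0, 0]]

r1 := -1/5·r1
r3 := r3 − 3·r1
r2 := 1/3·r2
r3 := r3 − 28/5·r2
r1 := r1 + 6/5·r2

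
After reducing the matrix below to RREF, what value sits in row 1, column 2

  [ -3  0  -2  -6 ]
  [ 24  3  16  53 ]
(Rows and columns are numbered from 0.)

0

Multiply R1 by -1/3.
  [  1  0  2/3   2 ]
  [ 24  3   16  53 ]
Subtract 24 times R1 from R2.
  [ 1  0  2/3  2 ]
  [ 0  3    0  5 ]
Multiply R2 by 1/3.
  [ 1  0  2/3    2 ]
  [ 0  1    0  5/3 ]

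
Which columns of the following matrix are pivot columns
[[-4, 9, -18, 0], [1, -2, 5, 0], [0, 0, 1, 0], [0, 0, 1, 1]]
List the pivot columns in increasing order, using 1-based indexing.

1, 2, 3, 4

Multiply R1 by -1/4.
  [ 1  -9/4  9/2  0 ]
  [ 1    -2    5  0 ]
  [ 0     0    1  0 ]
  [ 0     0    1  1 ]
Subtract R1 from R2.
  [ 1  -9/4  9/2  0 ]
  [ 0   1/4  1/2  0 ]
  [ 0     0    1  0 ]
  [ 0     0    1  1 ]
Multiply R2 by 4.
  [ 1  -9/4  9/2  0 ]
  [ 0     1    2  0 ]
  [ 0     0    1  0 ]
  [ 0     0    1  1 ]
Subtract R3 from R4.
  [ 1  -9/4  9/2  0 ]
  [ 0     1    2  0 ]
  [ 0     0    1  0 ]
  [ 0     0    0  1 ]
Subtract 2 times R3 from R2.
  [ 1  -9/4  9/2  0 ]
  [ 0     1    0  0 ]
  [ 0     0    1  0 ]
  [ 0     0    0  1 ]
Subtract 9/2 times R3 from R1.
  [ 1  -9/4  0  0 ]
  [ 0     1  0  0 ]
  [ 0     0  1  0 ]
  [ 0     0  0  1 ]
Add 9/4 times R2 to R1.
  [ 1  0  0  0 ]
  [ 0  1  0  0 ]
  [ 0  0  1  0 ]
  [ 0  0  0  1 ]
Pivot columns are the columns containing a leading 1.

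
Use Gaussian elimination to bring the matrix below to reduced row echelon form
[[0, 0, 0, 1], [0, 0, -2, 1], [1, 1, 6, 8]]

ρ1 <=> ρ3
  [ 1  1   6  8 ]
  [ 0  0  -2  1 ]
  [ 0  0   0  1 ]
ρ2 -> -1/2·ρ2
  [ 1  1  6     8 ]
  [ 0  0  1  -1/2 ]
  [ 0  0  0     1 ]
ρ2 -> ρ2 + 1/2·ρ3
  [ 1  1  6  8 ]
  [ 0  0  1  0 ]
  [ 0  0  0  1 ]
ρ1 -> ρ1 − 8·ρ3
  [ 1  1  6  0 ]
  [ 0  0  1  0 ]
  [ 0  0  0  1 ]
ρ1 -> ρ1 − 6·ρ2
  [ 1  1  0  0 ]
  [ 0  0  1  0 ]
  [ 0  0  0  1 ]

[[1, 1, 0, 0], [0, 0, 1, 0], [0, 0, 0, 1]]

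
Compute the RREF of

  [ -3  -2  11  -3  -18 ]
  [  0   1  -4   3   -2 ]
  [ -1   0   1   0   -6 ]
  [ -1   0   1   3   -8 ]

Multiply R1 by -1/3.
  [  1  2/3  -11/3  1   6 ]
  [  0    1     -4  3  -2 ]
  [ -1    0      1  0  -6 ]
  [ -1    0      1  3  -8 ]
Add R1 to R3.
  [  1  2/3  -11/3  1   6 ]
  [  0    1     -4  3  -2 ]
  [  0  2/3   -8/3  1   0 ]
  [ -1    0      1  3  -8 ]
Add R1 to R4.
  [ 1  2/3  -11/3  1   6 ]
  [ 0    1     -4  3  -2 ]
  [ 0  2/3   -8/3  1   0 ]
  [ 0  2/3   -8/3  4  -2 ]
Subtract 2/3 times R2 from R3.
  [ 1  2/3  -11/3   1    6 ]
  [ 0    1     -4   3   -2 ]
  [ 0    0      0  -1  4/3 ]
  [ 0  2/3   -8/3   4   -2 ]
Subtract 2/3 times R2 from R4.
  [ 1  2/3  -11/3   1     6 ]
  [ 0    1     -4   3    -2 ]
  [ 0    0      0  -1   4/3 ]
  [ 0    0      0   2  -2/3 ]
Multiply R3 by -1.
  [ 1  2/3  -11/3  1     6 ]
  [ 0    1     -4  3    -2 ]
  [ 0    0      0  1  -4/3 ]
  [ 0    0      0  2  -2/3 ]
Subtract 2 times R3 from R4.
  [ 1  2/3  -11/3  1     6 ]
  [ 0    1     -4  3    -2 ]
  [ 0    0      0  1  -4/3 ]
  [ 0    0      0  0     2 ]
Multiply R4 by 1/2.
  [ 1  2/3  -11/3  1     6 ]
  [ 0    1     -4  3    -2 ]
  [ 0    0      0  1  -4/3 ]
  [ 0    0      0  0     1 ]
Add 4/3 times R4 to R3.
  [ 1  2/3  -11/3  1   6 ]
  [ 0    1     -4  3  -2 ]
  [ 0    0      0  1   0 ]
  [ 0    0      0  0   1 ]
Add 2 times R4 to R2.
  [ 1  2/3  -11/3  1  6 ]
  [ 0    1     -4  3  0 ]
  [ 0    0      0  1  0 ]
  [ 0    0      0  0  1 ]
Subtract 6 times R4 from R1.
  [ 1  2/3  -11/3  1  0 ]
  [ 0    1     -4  3  0 ]
  [ 0    0      0  1  0 ]
  [ 0    0      0  0  1 ]
Subtract 3 times R3 from R2.
  [ 1  2/3  -11/3  1  0 ]
  [ 0    1     -4  0  0 ]
  [ 0    0      0  1  0 ]
  [ 0    0      0  0  1 ]
Subtract R3 from R1.
  [ 1  2/3  -11/3  0  0 ]
  [ 0    1     -4  0  0 ]
  [ 0    0      0  1  0 ]
  [ 0    0      0  0  1 ]
Subtract 2/3 times R2 from R1.
  [ 1  0  -1  0  0 ]
  [ 0  1  -4  0  0 ]
  [ 0  0   0  1  0 ]
  [ 0  0   0  0  1 ]

[[1, 0, -1, 0, 0], [0, 1, -4, 0, 0], [0, 0, 0, 1, 0], [0, 0, 0, 0, 1]]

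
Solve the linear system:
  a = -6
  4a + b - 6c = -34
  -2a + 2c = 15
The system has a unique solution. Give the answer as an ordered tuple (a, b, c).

(-6, -1, 3/2)

Form the augmented matrix and row-reduce:
  [  1  0   0  |   -6 ]
  [  4  1  -6  |  -34 ]
  [ -2  0   2  |   15 ]
ρ2 -> ρ2 − 4·ρ1
  [  1  0   0  |   -6 ]
  [  0  1  -6  |  -10 ]
  [ -2  0   2  |   15 ]
ρ3 -> ρ3 + 2·ρ1
  [ 1  0   0  |   -6 ]
  [ 0  1  -6  |  -10 ]
  [ 0  0   2  |    3 ]
ρ3 -> 1/2·ρ3
  [ 1  0   0  |   -6 ]
  [ 0  1  -6  |  -10 ]
  [ 0  0   1  |  3/2 ]
ρ2 -> ρ2 + 6·ρ3
  [ 1  0  0  |   -6 ]
  [ 0  1  0  |   -1 ]
  [ 0  0  1  |  3/2 ]
Reading off the last column: a = -6, b = -1, c = 3/2.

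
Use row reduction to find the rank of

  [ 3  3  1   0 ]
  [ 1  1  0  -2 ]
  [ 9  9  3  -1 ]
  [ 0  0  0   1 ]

rank = 3

R1 := 1/3·R1
  [ 1  1  1/3   0 ]
  [ 1  1    0  -2 ]
  [ 9  9    3  -1 ]
  [ 0  0    0   1 ]
R2 := R2 − R1
  [ 1  1   1/3   0 ]
  [ 0  0  -1/3  -2 ]
  [ 9  9     3  -1 ]
  [ 0  0     0   1 ]
R3 := R3 − 9·R1
  [ 1  1   1/3   0 ]
  [ 0  0  -1/3  -2 ]
  [ 0  0     0  -1 ]
  [ 0  0     0   1 ]
R2 := -3·R2
  [ 1  1  1/3   0 ]
  [ 0  0    1   6 ]
  [ 0  0    0  -1 ]
  [ 0  0    0   1 ]
R3 := -1·R3
  [ 1  1  1/3  0 ]
  [ 0  0    1  6 ]
  [ 0  0    0  1 ]
  [ 0  0    0  1 ]
R4 := R4 − R3
  [ 1  1  1/3  0 ]
  [ 0  0    1  6 ]
  [ 0  0    0  1 ]
  [ 0  0    0  0 ]
R2 := R2 − 6·R3
  [ 1  1  1/3  0 ]
  [ 0  0    1  0 ]
  [ 0  0    0  1 ]
  [ 0  0    0  0 ]
R1 := R1 − 1/3·R2
  [ 1  1  0  0 ]
  [ 0  0  1  0 ]
  [ 0  0  0  1 ]
  [ 0  0  0  0 ]
The reduced form has 3 nonzero rows.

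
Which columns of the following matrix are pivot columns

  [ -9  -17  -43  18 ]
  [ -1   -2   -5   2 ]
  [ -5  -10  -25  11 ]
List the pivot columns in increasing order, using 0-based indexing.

Multiply R1 by -1/9.
  [  1  17/9  43/9  -2 ]
  [ -1    -2    -5   2 ]
  [ -5   -10   -25  11 ]
Add R1 to R2.
  [  1  17/9  43/9  -2 ]
  [  0  -1/9  -2/9   0 ]
  [ -5   -10   -25  11 ]
Add 5 times R1 to R3.
  [ 1  17/9   43/9  -2 ]
  [ 0  -1/9   -2/9   0 ]
  [ 0  -5/9  -10/9   1 ]
Multiply R2 by -9.
  [ 1  17/9   43/9  -2 ]
  [ 0     1      2   0 ]
  [ 0  -5/9  -10/9   1 ]
Add 5/9 times R2 to R3.
  [ 1  17/9  43/9  -2 ]
  [ 0     1     2   0 ]
  [ 0     0     0   1 ]
Add 2 times R3 to R1.
  [ 1  17/9  43/9  0 ]
  [ 0     1     2  0 ]
  [ 0     0     0  1 ]
Subtract 17/9 times R2 from R1.
  [ 1  0  1  0 ]
  [ 0  1  2  0 ]
  [ 0  0  0  1 ]
Pivot columns are the columns containing a leading 1.

0, 1, 3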